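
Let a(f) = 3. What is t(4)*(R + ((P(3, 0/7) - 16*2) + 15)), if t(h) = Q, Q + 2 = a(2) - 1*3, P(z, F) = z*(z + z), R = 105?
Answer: -212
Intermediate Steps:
P(z, F) = 2*z² (P(z, F) = z*(2*z) = 2*z²)
Q = -2 (Q = -2 + (3 - 1*3) = -2 + (3 - 3) = -2 + 0 = -2)
t(h) = -2
t(4)*(R + ((P(3, 0/7) - 16*2) + 15)) = -2*(105 + ((2*3² - 16*2) + 15)) = -2*(105 + ((2*9 - 32) + 15)) = -2*(105 + ((18 - 32) + 15)) = -2*(105 + (-14 + 15)) = -2*(105 + 1) = -2*106 = -212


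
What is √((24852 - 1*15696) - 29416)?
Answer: 2*I*√5065 ≈ 142.34*I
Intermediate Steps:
√((24852 - 1*15696) - 29416) = √((24852 - 15696) - 29416) = √(9156 - 29416) = √(-20260) = 2*I*√5065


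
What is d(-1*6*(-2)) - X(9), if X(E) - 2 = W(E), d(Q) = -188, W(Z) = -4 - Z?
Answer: -177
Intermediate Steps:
X(E) = -2 - E (X(E) = 2 + (-4 - E) = -2 - E)
d(-1*6*(-2)) - X(9) = -188 - (-2 - 1*9) = -188 - (-2 - 9) = -188 - 1*(-11) = -188 + 11 = -177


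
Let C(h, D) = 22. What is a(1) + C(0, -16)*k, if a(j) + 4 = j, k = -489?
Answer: -10761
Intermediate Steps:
a(j) = -4 + j
a(1) + C(0, -16)*k = (-4 + 1) + 22*(-489) = -3 - 10758 = -10761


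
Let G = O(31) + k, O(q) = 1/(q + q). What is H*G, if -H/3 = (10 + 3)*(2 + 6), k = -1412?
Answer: 13656708/31 ≈ 4.4054e+5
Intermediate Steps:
O(q) = 1/(2*q)
H = -312 (H = -3*(10 + 3)*(2 + 6) = -39*8 = -3*104 = -312)
G = -87543/62 (G = (½)/31 - 1412 = (½)*(1/31) - 1412 = 1/62 - 1412 = -87543/62 ≈ -1412.0)
H*G = -312*(-87543/62) = 13656708/31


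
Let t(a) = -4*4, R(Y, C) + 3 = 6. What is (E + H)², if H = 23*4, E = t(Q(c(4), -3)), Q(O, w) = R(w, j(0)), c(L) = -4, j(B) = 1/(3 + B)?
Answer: 5776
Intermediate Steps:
R(Y, C) = 3 (R(Y, C) = -3 + 6 = 3)
Q(O, w) = 3
t(a) = -16
E = -16
H = 92
(E + H)² = (-16 + 92)² = 76² = 5776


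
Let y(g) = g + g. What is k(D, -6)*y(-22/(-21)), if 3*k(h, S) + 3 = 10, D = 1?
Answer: 44/9 ≈ 4.8889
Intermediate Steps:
k(h, S) = 7/3 (k(h, S) = -1 + (1/3)*10 = -1 + 10/3 = 7/3)
y(g) = 2*g
k(D, -6)*y(-22/(-21)) = 7*(2*(-22/(-21)))/3 = 7*(2*(-22*(-1/21)))/3 = 7*(2*(22/21))/3 = (7/3)*(44/21) = 44/9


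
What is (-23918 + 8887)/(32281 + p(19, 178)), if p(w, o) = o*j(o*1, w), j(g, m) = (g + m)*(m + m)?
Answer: -15031/1364789 ≈ -0.011013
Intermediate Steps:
j(g, m) = 2*m*(g + m) (j(g, m) = (g + m)*(2*m) = 2*m*(g + m))
p(w, o) = 2*o*w*(o + w) (p(w, o) = o*(2*w*(o*1 + w)) = o*(2*w*(o + w)) = 2*o*w*(o + w))
(-23918 + 8887)/(32281 + p(19, 178)) = (-23918 + 8887)/(32281 + 2*178*19*(178 + 19)) = -15031/(32281 + 2*178*19*197) = -15031/(32281 + 1332508) = -15031/1364789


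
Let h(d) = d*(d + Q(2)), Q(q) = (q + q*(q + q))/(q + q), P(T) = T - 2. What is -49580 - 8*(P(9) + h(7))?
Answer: -50168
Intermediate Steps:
P(T) = -2 + T
Q(q) = (q + 2*q²)/(2*q) (Q(q) = (q + q*(2*q))/((2*q)) = (q + 2*q²)*(1/(2*q)) = (q + 2*q²)/(2*q))
h(d) = d*(5/2 + d) (h(d) = d*(d + (½ + 2)) = d*(d + 5/2) = d*(5/2 + d))
-49580 - 8*(P(9) + h(7)) = -49580 - 8*((-2 + 9) + (½)*7*(5 + 2*7)) = -49580 - 8*(7 + (½)*7*(5 + 14)) = -49580 - 8*(7 + (½)*7*19) = -49580 - 8*(7 + 133/2) = -49580 - 8*147/2 = -49580 - 1*588 = -49580 - 588 = -50168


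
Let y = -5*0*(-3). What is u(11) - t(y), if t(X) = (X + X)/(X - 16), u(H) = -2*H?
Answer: -22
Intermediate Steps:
y = 0 (y = 0*(-3) = 0)
t(X) = 2*X/(-16 + X) (t(X) = (2*X)/(-16 + X) = 2*X/(-16 + X))
u(11) - t(y) = -2*11 - 2*0/(-16 + 0) = -22 - 2*0/(-16) = -22 - 2*0*(-1)/16 = -22 - 1*0 = -22 + 0 = -22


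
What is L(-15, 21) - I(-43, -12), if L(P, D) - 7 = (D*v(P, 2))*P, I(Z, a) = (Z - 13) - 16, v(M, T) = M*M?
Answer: -70796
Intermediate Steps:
v(M, T) = M²
I(Z, a) = -29 + Z (I(Z, a) = (-13 + Z) - 16 = -29 + Z)
L(P, D) = 7 + D*P³ (L(P, D) = 7 + (D*P²)*P = 7 + D*P³)
L(-15, 21) - I(-43, -12) = (7 + 21*(-15)³) - (-29 - 43) = (7 + 21*(-3375)) - 1*(-72) = (7 - 70875) + 72 = -70868 + 72 = -70796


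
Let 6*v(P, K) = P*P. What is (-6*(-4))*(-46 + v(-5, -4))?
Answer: -1004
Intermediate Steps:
v(P, K) = P²/6 (v(P, K) = (P*P)/6 = P²/6)
(-6*(-4))*(-46 + v(-5, -4)) = (-6*(-4))*(-46 + (⅙)*(-5)²) = 24*(-46 + (⅙)*25) = 24*(-46 + 25/6) = 24*(-251/6) = -1004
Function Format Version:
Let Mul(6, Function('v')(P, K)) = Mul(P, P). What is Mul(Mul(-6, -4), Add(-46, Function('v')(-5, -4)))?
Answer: -1004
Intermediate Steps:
Function('v')(P, K) = Mul(Rational(1, 6), Pow(P, 2)) (Function('v')(P, K) = Mul(Rational(1, 6), Mul(P, P)) = Mul(Rational(1, 6), Pow(P, 2)))
Mul(Mul(-6, -4), Add(-46, Function('v')(-5, -4))) = Mul(Mul(-6, -4), Add(-46, Mul(Rational(1, 6), Pow(-5, 2)))) = Mul(24, Add(-46, Mul(Rational(1, 6), 25))) = Mul(24, Add(-46, Rational(25, 6))) = Mul(24, Rational(-251, 6)) = -1004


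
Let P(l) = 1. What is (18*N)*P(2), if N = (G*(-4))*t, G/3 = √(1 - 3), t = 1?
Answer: -216*I*√2 ≈ -305.47*I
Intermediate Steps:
G = 3*I*√2 (G = 3*√(1 - 3) = 3*√(-2) = 3*(I*√2) = 3*I*√2 ≈ 4.2426*I)
N = -12*I*√2 (N = ((3*I*√2)*(-4))*1 = -12*I*√2*1 = -12*I*√2 ≈ -16.971*I)
(18*N)*P(2) = (18*(-12*I*√2))*1 = -216*I*√2*1 = -216*I*√2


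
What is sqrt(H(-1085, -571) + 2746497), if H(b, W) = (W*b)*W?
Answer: 2*I*sqrt(87751997) ≈ 18735.0*I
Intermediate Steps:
H(b, W) = b*W**2
sqrt(H(-1085, -571) + 2746497) = sqrt(-1085*(-571)**2 + 2746497) = sqrt(-1085*326041 + 2746497) = sqrt(-353754485 + 2746497) = sqrt(-351007988) = 2*I*sqrt(87751997)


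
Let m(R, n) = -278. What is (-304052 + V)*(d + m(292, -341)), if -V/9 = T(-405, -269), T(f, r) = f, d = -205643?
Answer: 61860109847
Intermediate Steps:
V = 3645 (V = -9*(-405) = 3645)
(-304052 + V)*(d + m(292, -341)) = (-304052 + 3645)*(-205643 - 278) = -300407*(-205921) = 61860109847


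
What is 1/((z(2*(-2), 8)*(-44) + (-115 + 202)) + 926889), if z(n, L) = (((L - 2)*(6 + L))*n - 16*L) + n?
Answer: 1/947568 ≈ 1.0553e-6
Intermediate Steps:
z(n, L) = n - 16*L + n*(-2 + L)*(6 + L) (z(n, L) = (((-2 + L)*(6 + L))*n - 16*L) + n = (n*(-2 + L)*(6 + L) - 16*L) + n = (-16*L + n*(-2 + L)*(6 + L)) + n = n - 16*L + n*(-2 + L)*(6 + L))
1/((z(2*(-2), 8)*(-44) + (-115 + 202)) + 926889) = 1/(((-16*8 - 22*(-2) + (2*(-2))*8**2 + 4*8*(2*(-2)))*(-44) + (-115 + 202)) + 926889) = 1/(((-128 - 11*(-4) - 4*64 + 4*8*(-4))*(-44) + 87) + 926889) = 1/(((-128 + 44 - 256 - 128)*(-44) + 87) + 926889) = 1/((-468*(-44) + 87) + 926889) = 1/((20592 + 87) + 926889) = 1/(20679 + 926889) = 1/947568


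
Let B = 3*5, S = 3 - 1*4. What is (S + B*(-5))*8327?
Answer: -632852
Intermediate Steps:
S = -1 (S = 3 - 4 = -1)
B = 15
(S + B*(-5))*8327 = (-1 + 15*(-5))*8327 = (-1 - 75)*8327 = -76*8327 = -632852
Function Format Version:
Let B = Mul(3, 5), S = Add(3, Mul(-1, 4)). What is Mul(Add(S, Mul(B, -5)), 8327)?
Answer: -632852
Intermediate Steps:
S = -1 (S = Add(3, -4) = -1)
B = 15
Mul(Add(S, Mul(B, -5)), 8327) = Mul(Add(-1, Mul(15, -5)), 8327) = Mul(Add(-1, -75), 8327) = Mul(-76, 8327) = -632852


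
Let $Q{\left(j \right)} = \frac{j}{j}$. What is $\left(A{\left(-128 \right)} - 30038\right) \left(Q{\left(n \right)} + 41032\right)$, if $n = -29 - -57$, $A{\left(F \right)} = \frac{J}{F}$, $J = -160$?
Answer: $- \frac{4929991851}{4} \approx -1.2325 \cdot 10^{9}$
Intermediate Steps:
$A{\left(F \right)} = - \frac{160}{F}$
$n = 28$ ($n = -29 + 57 = 28$)
$Q{\left(j \right)} = 1$
$\left(A{\left(-128 \right)} - 30038\right) \left(Q{\left(n \right)} + 41032\right) = \left(- \frac{160}{-128} - 30038\right) \left(1 + 41032\right) = \left(\left(-160\right) \left(- \frac{1}{128}\right) - 30038\right) 41033 = \left(\frac{5}{4} - 30038\right) 41033 = \left(- \frac{120147}{4}\right) 41033 = - \frac{4929991851}{4}$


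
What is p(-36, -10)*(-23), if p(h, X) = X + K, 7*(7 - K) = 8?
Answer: 667/7 ≈ 95.286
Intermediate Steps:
K = 41/7 (K = 7 - ⅐*8 = 7 - 8/7 = 41/7 ≈ 5.8571)
p(h, X) = 41/7 + X (p(h, X) = X + 41/7 = 41/7 + X)
p(-36, -10)*(-23) = (41/7 - 10)*(-23) = -29/7*(-23) = 667/7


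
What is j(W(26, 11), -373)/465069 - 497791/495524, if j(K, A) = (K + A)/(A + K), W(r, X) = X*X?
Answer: -231506667055/230452851156 ≈ -1.0046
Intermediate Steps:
W(r, X) = X²
j(K, A) = 1 (j(K, A) = (A + K)/(A + K) = 1)
j(W(26, 11), -373)/465069 - 497791/495524 = 1/465069 - 497791/495524 = -231506667055/230452851156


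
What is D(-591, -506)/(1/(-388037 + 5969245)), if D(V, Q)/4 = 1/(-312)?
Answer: -2790604/39 ≈ -71554.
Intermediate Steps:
D(V, Q) = -1/78 (D(V, Q) = 4/(-312) = 4*(-1/312) = -1/78)
D(-591, -506)/(1/(-388037 + 5969245)) = -1/(78*(1/(-388037 + 5969245))) = -1/(78*(1/5581208)) = -1/(78*1/5581208) = -1/78*5581208 = -2790604/39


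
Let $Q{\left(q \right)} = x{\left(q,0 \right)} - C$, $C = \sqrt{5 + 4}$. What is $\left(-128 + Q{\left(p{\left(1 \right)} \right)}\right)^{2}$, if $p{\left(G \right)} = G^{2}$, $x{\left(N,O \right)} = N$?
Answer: $16900$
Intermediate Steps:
$C = 3$ ($C = \sqrt{9} = 3$)
$Q{\left(q \right)} = -3 + q$ ($Q{\left(q \right)} = q - 3 = -3 + q$)
$\left(-128 + Q{\left(p{\left(1 \right)} \right)}\right)^{2} = \left(-128 - \left(3 - 1^{2}\right)\right)^{2} = \left(-128 + \left(-3 + 1\right)\right)^{2} = \left(-128 - 2\right)^{2} = \left(-130\right)^{2} = 16900$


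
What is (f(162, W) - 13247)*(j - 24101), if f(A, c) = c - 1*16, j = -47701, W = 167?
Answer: 940318992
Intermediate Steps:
f(A, c) = -16 + c (f(A, c) = c - 16 = -16 + c)
(f(162, W) - 13247)*(j - 24101) = ((-16 + 167) - 13247)*(-47701 - 24101) = (151 - 13247)*(-71802) = -13096*(-71802) = 940318992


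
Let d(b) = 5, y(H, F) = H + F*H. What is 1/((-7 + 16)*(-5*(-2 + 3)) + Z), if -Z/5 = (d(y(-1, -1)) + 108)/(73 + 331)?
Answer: -404/18745 ≈ -0.021552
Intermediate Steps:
Z = -565/404 (Z = -5*(5 + 108)/(73 + 331) = -565/404 ≈ -1.3985)
1/((-7 + 16)*(-5*(-2 + 3)) + Z) = 1/((-7 + 16)*(-5*(-2 + 3)) - 565/404) = 1/(9*(-5*1) - 565/404) = 1/(9*(-5) - 565/404) = 1/(-45 - 565/404) = 1/(-18745/404) = -404/18745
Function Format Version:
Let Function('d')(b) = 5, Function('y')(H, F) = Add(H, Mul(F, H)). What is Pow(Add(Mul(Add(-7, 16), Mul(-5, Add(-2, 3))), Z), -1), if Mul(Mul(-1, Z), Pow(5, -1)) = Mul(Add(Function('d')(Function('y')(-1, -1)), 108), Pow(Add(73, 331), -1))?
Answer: Rational(-404, 18745) ≈ -0.021552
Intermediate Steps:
Z = Rational(-565, 404) (Z = Mul(-5, Mul(Add(5, 108), Pow(Add(73, 331), -1))) = Mul(-5, Mul(113, Pow(404, -1))) = Mul(-5, Mul(113, Rational(1, 404))) = Mul(-5, Rational(113, 404)) = Rational(-565, 404) ≈ -1.3985)
Pow(Add(Mul(Add(-7, 16), Mul(-5, Add(-2, 3))), Z), -1) = Pow(Add(Mul(Add(-7, 16), Mul(-5, Add(-2, 3))), Rational(-565, 404)), -1) = Pow(Add(Mul(9, Mul(-5, 1)), Rational(-565, 404)), -1) = Pow(Add(Mul(9, -5), Rational(-565, 404)), -1) = Pow(Add(-45, Rational(-565, 404)), -1) = Pow(Rational(-18745, 404), -1) = Rational(-404, 18745)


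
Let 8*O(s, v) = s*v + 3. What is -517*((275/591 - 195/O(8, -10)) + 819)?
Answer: -1796028296/4137 ≈ -4.3414e+5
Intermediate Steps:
O(s, v) = 3/8 + s*v/8 (O(s, v) = (s*v + 3)/8 = (3 + s*v)/8 = 3/8 + s*v/8)
-517*((275/591 - 195/O(8, -10)) + 819) = -517*((275/591 - 195/(3/8 + (⅛)*8*(-10))) + 819) = -517*((275*(1/591) - 195/(3/8 - 10)) + 819) = -517*((275/591 - 195/(-77/8)) + 819) = -517*((275/591 - 195*(-8/77)) + 819) = -517*((275/591 + 1560/77) + 819) = -517*(943135/45507 + 819) = -517*38213368/45507 = -1796028296/4137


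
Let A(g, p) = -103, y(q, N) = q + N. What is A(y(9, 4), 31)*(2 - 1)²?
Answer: -103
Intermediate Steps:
y(q, N) = N + q
A(y(9, 4), 31)*(2 - 1)² = -103*(2 - 1)² = -103*1² = -103*1 = -103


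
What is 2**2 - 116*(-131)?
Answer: 15200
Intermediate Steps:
2**2 - 116*(-131) = 4 + 15196 = 15200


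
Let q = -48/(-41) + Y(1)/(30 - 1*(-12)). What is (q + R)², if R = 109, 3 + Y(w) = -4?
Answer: 732297721/60516 ≈ 12101.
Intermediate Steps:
Y(w) = -7 (Y(w) = -3 - 4 = -7)
q = 247/246 (q = -48/(-41) - 7/(30 - 1*(-12)) = -48*(-1/41) - 7/(30 + 12) = 48/41 - 7/42 = 48/41 - 7*1/42 = 48/41 - ⅙ = 247/246 ≈ 1.0041)
(q + R)² = (247/246 + 109)² = (27061/246)² = 732297721/60516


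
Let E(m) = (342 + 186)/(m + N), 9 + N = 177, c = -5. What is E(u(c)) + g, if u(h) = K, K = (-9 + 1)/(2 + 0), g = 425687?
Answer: 17453299/41 ≈ 4.2569e+5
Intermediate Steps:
K = -4 (K = -8/2 = -8*½ = -4)
N = 168 (N = -9 + 177 = 168)
u(h) = -4
E(m) = 528/(168 + m) (E(m) = (342 + 186)/(m + 168) = 528/(168 + m))
E(u(c)) + g = 528/(168 - 4) + 425687 = 528/164 + 425687 = 528*(1/164) + 425687 = 132/41 + 425687 = 17453299/41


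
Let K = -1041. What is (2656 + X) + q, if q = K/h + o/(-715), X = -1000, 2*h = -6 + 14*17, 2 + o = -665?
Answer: 136681697/82940 ≈ 1648.0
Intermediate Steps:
o = -667 (o = -2 - 665 = -667)
h = 116 (h = (-6 + 14*17)/2 = (-6 + 238)/2 = (½)*232 = 116)
q = -666943/82940 (q = -1041/116 - 667/(-715) = -1041*1/116 - 667*(-1/715) = -1041/116 + 667/715 = -666943/82940 ≈ -8.0413)
(2656 + X) + q = (2656 - 1000) - 666943/82940 = 1656 - 666943/82940 = 136681697/82940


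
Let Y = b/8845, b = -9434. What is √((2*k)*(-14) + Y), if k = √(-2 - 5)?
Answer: √(-83443730 - 2190552700*I*√7)/8845 ≈ 6.0424 - 6.1301*I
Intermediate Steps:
k = I*√7 (k = √(-7) = I*√7 ≈ 2.6458*I)
Y = -9434/8845 ≈ -1.0666
√((2*k)*(-14) + Y) = √((2*(I*√7))*(-14) - 9434/8845) = √((2*I*√7)*(-14) - 9434/8845) = √(-28*I*√7 - 9434/8845) = √(-9434/8845 - 28*I*√7)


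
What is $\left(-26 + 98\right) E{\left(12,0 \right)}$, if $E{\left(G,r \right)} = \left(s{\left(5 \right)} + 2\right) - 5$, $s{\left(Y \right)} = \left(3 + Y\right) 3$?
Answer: $1512$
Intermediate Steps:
$s{\left(Y \right)} = 9 + 3 Y$
$E{\left(G,r \right)} = 21$ ($E{\left(G,r \right)} = \left(\left(9 + 3 \cdot 5\right) + 2\right) - 5 = \left(\left(9 + 15\right) + 2\right) - 5 = \left(24 + 2\right) - 5 = 26 - 5 = 21$)
$\left(-26 + 98\right) E{\left(12,0 \right)} = \left(-26 + 98\right) 21 = 72 \cdot 21 = 1512$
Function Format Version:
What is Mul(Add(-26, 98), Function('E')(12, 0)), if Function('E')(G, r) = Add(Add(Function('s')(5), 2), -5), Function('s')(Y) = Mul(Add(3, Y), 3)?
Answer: 1512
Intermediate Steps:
Function('s')(Y) = Add(9, Mul(3, Y))
Function('E')(G, r) = 21 (Function('E')(G, r) = Add(Add(Add(9, Mul(3, 5)), 2), -5) = Add(Add(Add(9, 15), 2), -5) = Add(Add(24, 2), -5) = Add(26, -5) = 21)
Mul(Add(-26, 98), Function('E')(12, 0)) = Mul(Add(-26, 98), 21) = Mul(72, 21) = 1512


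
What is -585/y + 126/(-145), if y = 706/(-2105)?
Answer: 178467669/102370 ≈ 1743.4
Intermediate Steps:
y = -706/2105 (y = 706*(-1/2105) = -706/2105 ≈ -0.33539)
-585/y + 126/(-145) = -585/(-706/2105) + 126/(-145) = -585*(-2105/706) + 126*(-1/145) = 1231425/706 - 126/145 = 178467669/102370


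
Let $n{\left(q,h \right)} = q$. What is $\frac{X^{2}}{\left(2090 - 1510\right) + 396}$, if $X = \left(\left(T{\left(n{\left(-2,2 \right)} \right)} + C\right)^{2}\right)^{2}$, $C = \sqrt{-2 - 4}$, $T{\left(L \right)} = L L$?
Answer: $\frac{\left(4 + i \sqrt{6}\right)^{8}}{976} \approx -74.738 - 228.08 i$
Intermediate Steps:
$T{\left(L \right)} = L^{2}$
$C = i \sqrt{6}$ ($C = \sqrt{-6} = i \sqrt{6} \approx 2.4495 i$)
$X = \left(4 + i \sqrt{6}\right)^{4}$ ($X = \left(\left(\left(-2\right)^{2} + i \sqrt{6}\right)^{2}\right)^{2} = \left(\left(4 + i \sqrt{6}\right)^{2}\right)^{2} = \left(4 + i \sqrt{6}\right)^{4} \approx -284.0 + 391.92 i$)
$\frac{X^{2}}{\left(2090 - 1510\right) + 396} = \frac{\left(\left(4 + i \sqrt{6}\right)^{4}\right)^{2}}{\left(2090 - 1510\right) + 396} = \frac{\left(4 + i \sqrt{6}\right)^{8}}{580 + 396} = \frac{\left(4 + i \sqrt{6}\right)^{8}}{976}$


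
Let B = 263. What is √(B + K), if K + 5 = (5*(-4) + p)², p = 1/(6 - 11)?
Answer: √16651/5 ≈ 25.808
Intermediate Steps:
p = -⅕ (p = 1/(-5) = -⅕ ≈ -0.20000)
K = 10076/25 (K = -5 + (5*(-4) - ⅕)² = -5 + (-20 - ⅕)² = -5 + (-101/5)² = -5 + 10201/25 = 10076/25 ≈ 403.04)
√(B + K) = √(263 + 10076/25) = √(16651/25) = √16651/5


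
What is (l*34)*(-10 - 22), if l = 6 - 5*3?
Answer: 9792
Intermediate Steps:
l = -9 (l = 6 - 15 = -9)
(l*34)*(-10 - 22) = (-9*34)*(-10 - 22) = -306*(-32) = 9792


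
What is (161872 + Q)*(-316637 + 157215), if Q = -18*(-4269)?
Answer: -38056263308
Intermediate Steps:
Q = 76842
(161872 + Q)*(-316637 + 157215) = (161872 + 76842)*(-316637 + 157215) = 238714*(-159422) = -38056263308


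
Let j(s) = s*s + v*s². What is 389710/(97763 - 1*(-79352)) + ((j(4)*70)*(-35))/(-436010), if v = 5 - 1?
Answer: 4092639942/1544478223 ≈ 2.6499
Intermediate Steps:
v = 4
j(s) = 5*s² (j(s) = s*s + 4*s² = s² + 4*s² = 5*s²)
389710/(97763 - 1*(-79352)) + ((j(4)*70)*(-35))/(-436010) = 389710/(97763 - 1*(-79352)) + (((5*4²)*70)*(-35))/(-436010) = 389710/(97763 + 79352) + (((5*16)*70)*(-35))*(-1/436010) = 389710/177115 + ((80*70)*(-35))*(-1/436010) = 389710*(1/177115) + (5600*(-35))*(-1/436010) = 77942/35423 - 196000*(-1/436010) = 77942/35423 + 19600/43601 = 4092639942/1544478223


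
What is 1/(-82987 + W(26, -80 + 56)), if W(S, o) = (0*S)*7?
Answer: -1/82987 ≈ -1.2050e-5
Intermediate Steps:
W(S, o) = 0 (W(S, o) = 0*7 = 0)
1/(-82987 + W(26, -80 + 56)) = 1/(-82987 + 0) = 1/(-82987) = -1/82987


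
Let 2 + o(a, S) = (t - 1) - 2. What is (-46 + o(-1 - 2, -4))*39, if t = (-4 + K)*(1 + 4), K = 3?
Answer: -2184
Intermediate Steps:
t = -5 (t = (-4 + 3)*(1 + 4) = -1*5 = -5)
o(a, S) = -10 (o(a, S) = -2 + ((-5 - 1) - 2) = -2 + (-6 - 2) = -2 - 8 = -10)
(-46 + o(-1 - 2, -4))*39 = (-46 - 10)*39 = -56*39 = -2184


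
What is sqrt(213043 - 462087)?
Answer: 2*I*sqrt(62261) ≈ 499.04*I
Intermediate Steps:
sqrt(213043 - 462087) = sqrt(-249044) = 2*I*sqrt(62261)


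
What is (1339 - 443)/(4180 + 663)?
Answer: 896/4843 ≈ 0.18501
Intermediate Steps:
(1339 - 443)/(4180 + 663) = 896/4843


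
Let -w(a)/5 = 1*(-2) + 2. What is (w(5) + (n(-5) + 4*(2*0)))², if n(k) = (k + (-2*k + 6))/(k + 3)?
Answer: 121/4 ≈ 30.250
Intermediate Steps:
w(a) = 0 (w(a) = -5*(1*(-2) + 2) = -5*(-2 + 2) = -5*0 = 0)
n(k) = (6 - k)/(3 + k) (n(k) = (k + (6 - 2*k))/(3 + k) = (6 - k)/(3 + k))
(w(5) + (n(-5) + 4*(2*0)))² = (0 + ((6 - 1*(-5))/(3 - 5) + 4*(2*0)))² = (0 + ((6 + 5)/(-2) + 4*0))² = (0 + (-½*11 + 0))² = (0 + (-11/2 + 0))² = (0 - 11/2)² = (-11/2)² = 121/4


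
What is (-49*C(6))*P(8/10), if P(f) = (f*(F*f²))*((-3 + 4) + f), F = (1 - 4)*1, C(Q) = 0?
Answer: 0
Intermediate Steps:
F = -3 (F = -3*1 = -3)
P(f) = -3*f³*(1 + f) (P(f) = (f*(-3*f²))*((-3 + 4) + f) = (-3*f³)*(1 + f) = -3*f³*(1 + f))
(-49*C(6))*P(8/10) = (-49*0)*(3*(8/10)³*(-1 - 8/10)) = 0*(3*(8*(⅒))³*(-1 - 8/10)) = 0*(3*(⅘)³*(-1 - 1*⅘)) = 0*(3*(64/125)*(-1 - ⅘)) = 0*(3*(64/125)*(-9/5)) = 0*(-1728/625) = 0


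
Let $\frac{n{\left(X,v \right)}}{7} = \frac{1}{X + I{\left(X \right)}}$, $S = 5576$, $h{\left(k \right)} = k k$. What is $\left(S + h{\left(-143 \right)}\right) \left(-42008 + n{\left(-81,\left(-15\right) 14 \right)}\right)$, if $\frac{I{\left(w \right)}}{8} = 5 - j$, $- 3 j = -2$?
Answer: $- \frac{151963436325}{139} \approx -1.0933 \cdot 10^{9}$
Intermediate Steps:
$j = \frac{2}{3}$ ($j = \left(- \frac{1}{3}\right) \left(-2\right) = \frac{2}{3} \approx 0.66667$)
$h{\left(k \right)} = k^{2}$
$I{\left(w \right)} = \frac{104}{3}$ ($I{\left(w \right)} = 8 \left(5 - \frac{2}{3}\right) = 8 \cdot \frac{13}{3} = \frac{104}{3}$)
$n{\left(X,v \right)} = \frac{7}{\frac{104}{3} + X}$ ($n{\left(X,v \right)} = \frac{7}{X + \frac{104}{3}} = \frac{7}{\frac{104}{3} + X}$)
$\left(S + h{\left(-143 \right)}\right) \left(-42008 + n{\left(-81,\left(-15\right) 14 \right)}\right) = \left(5576 + \left(-143\right)^{2}\right) \left(-42008 + \frac{21}{104 + 3 \left(-81\right)}\right) = \left(5576 + 20449\right) \left(-42008 + \frac{21}{104 - 243}\right) = 26025 \left(-42008 + \frac{21}{-139}\right) = 26025 \left(-42008 + 21 \left(- \frac{1}{139}\right)\right) = 26025 \left(-42008 - \frac{21}{139}\right) = 26025 \left(- \frac{5839133}{139}\right) = - \frac{151963436325}{139}$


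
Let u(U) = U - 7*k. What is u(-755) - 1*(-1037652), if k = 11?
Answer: 1036820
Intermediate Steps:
u(U) = -77 + U (u(U) = U - 7*11 = U - 77 = -77 + U)
u(-755) - 1*(-1037652) = (-77 - 755) - 1*(-1037652) = -832 + 1037652 = 1036820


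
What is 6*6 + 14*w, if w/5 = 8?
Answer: 596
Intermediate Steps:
w = 40 (w = 5*8 = 40)
6*6 + 14*w = 6*6 + 14*40 = 36 + 560 = 596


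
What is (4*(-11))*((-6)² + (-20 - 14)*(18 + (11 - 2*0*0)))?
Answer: 41800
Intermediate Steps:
(4*(-11))*((-6)² + (-20 - 14)*(18 + (11 - 2*0*0))) = -44*(36 - 34*(18 + (11 - 0*0))) = -44*(36 - 34*(18 + (11 - 1*0))) = -44*(36 - 34*(18 + (11 + 0))) = -44*(36 - 34*(18 + 11)) = -44*(36 - 34*29) = -44*(36 - 986) = -44*(-950) = 41800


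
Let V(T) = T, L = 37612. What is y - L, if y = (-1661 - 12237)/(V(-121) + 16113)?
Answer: -300752501/7996 ≈ -37613.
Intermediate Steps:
y = -6949/7996 (y = (-1661 - 12237)/(-121 + 16113) = -13898/15992 = -13898*1/15992 = -6949/7996 ≈ -0.86906)
y - L = -6949/7996 - 1*37612 = -6949/7996 - 37612 = -300752501/7996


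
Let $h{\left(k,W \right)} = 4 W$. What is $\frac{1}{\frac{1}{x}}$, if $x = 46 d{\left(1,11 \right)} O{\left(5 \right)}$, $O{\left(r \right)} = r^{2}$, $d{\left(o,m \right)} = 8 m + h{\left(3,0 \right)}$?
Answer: $101200$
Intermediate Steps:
$d{\left(o,m \right)} = 8 m$ ($d{\left(o,m \right)} = 8 m + 4 \cdot 0 = 8 m + 0 = 8 m$)
$x = 101200$ ($x = 46 \cdot 8 \cdot 11 \cdot 5^{2} = 46 \cdot 88 \cdot 25 = 4048 \cdot 25 = 101200$)
$\frac{1}{\frac{1}{x}} = \frac{1}{\frac{1}{101200}} = 101200$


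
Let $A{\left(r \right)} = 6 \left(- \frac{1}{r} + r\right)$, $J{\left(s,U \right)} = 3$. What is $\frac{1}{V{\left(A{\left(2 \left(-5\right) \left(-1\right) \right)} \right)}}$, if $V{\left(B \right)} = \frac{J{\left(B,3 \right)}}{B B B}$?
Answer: $\frac{8732691}{125} \approx 69862.0$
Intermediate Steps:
$A{\left(r \right)} = - \frac{6}{r} + 6 r$ ($A{\left(r \right)} = 6 \left(r - \frac{1}{r}\right) = - \frac{6}{r} + 6 r$)
$V{\left(B \right)} = \frac{3}{B^{3}}$ ($V{\left(B \right)} = \frac{3}{B B B} = \frac{3}{B^{2} B} = \frac{3}{B^{3}}$)
$\frac{1}{V{\left(A{\left(2 \left(-5\right) \left(-1\right) \right)} \right)}} = \frac{1}{3 \frac{1}{\left(- \frac{6}{2 \left(-5\right) \left(-1\right)} + 6 \cdot 2 \left(-5\right) \left(-1\right)\right)^{3}}} = \frac{1}{3 \frac{1}{\left(- \frac{6}{\left(-10\right) \left(-1\right)} + 6 \left(\left(-10\right) \left(-1\right)\right)\right)^{3}}} = \frac{1}{3 \frac{1}{\left(- \frac{6}{10} + 6 \cdot 10\right)^{3}}} = \frac{1}{3 \frac{1}{\left(\left(-6\right) \frac{1}{10} + 60\right)^{3}}} = \frac{1}{3 \frac{1}{\left(- \frac{3}{5} + 60\right)^{3}}} = \frac{1}{3 \frac{1}{\frac{26198073}{125}}} = \frac{1}{3 \cdot \frac{125}{26198073}} = \frac{1}{\frac{125}{8732691}} = \frac{8732691}{125}$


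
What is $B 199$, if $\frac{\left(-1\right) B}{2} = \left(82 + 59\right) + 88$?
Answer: $-91142$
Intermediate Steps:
$B = -458$ ($B = - 2 \left(\left(82 + 59\right) + 88\right) = - 2 \left(141 + 88\right) = \left(-2\right) 229 = -458$)
$B 199 = \left(-458\right) 199 = -91142$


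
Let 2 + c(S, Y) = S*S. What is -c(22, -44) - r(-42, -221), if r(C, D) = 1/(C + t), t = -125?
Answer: -80493/167 ≈ -481.99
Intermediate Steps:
c(S, Y) = -2 + S**2 (c(S, Y) = -2 + S*S = -2 + S**2)
r(C, D) = 1/(-125 + C) (r(C, D) = 1/(C - 125) = 1/(-125 + C))
-c(22, -44) - r(-42, -221) = -(-2 + 22**2) - 1/(-125 - 42) = -(-2 + 484) - 1/(-167) = -1*482 - 1*(-1/167) = -482 + 1/167 = -80493/167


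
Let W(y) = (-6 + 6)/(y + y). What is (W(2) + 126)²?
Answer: 15876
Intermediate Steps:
W(y) = 0 (W(y) = 0/((2*y)) = 0*(1/(2*y)) = 0)
(W(2) + 126)² = (0 + 126)² = 126² = 15876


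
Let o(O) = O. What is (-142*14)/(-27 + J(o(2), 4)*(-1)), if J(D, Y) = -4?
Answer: 1988/23 ≈ 86.435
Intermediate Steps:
(-142*14)/(-27 + J(o(2), 4)*(-1)) = (-142*14)/(-27 - 4*(-1)) = (-71*28)/(-27 + 4) = -1988/(-23) = -1988*(-1/23) = 1988/23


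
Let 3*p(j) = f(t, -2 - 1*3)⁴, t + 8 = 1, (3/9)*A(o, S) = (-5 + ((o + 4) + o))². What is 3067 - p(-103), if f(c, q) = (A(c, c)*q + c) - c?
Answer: -43248779293808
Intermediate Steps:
A(o, S) = 3*(-1 + 2*o)² (A(o, S) = 3*(-5 + ((o + 4) + o))² = 3*(-5 + ((4 + o) + o))² = 3*(-5 + (4 + 2*o))² = 3*(-1 + 2*o)²)
t = -7 (t = -8 + 1 = -7)
f(c, q) = 3*q*(-1 + 2*c)² (f(c, q) = ((3*(-1 + 2*c)²)*q + c) - c = (3*q*(-1 + 2*c)² + c) - c = (c + 3*q*(-1 + 2*c)²) - c = 3*q*(-1 + 2*c)²)
p(j) = 43248779296875 (p(j) = (3*(-2 - 1*3)*(-1 + 2*(-7))²)⁴/3 = (3*(-2 - 3)*(-1 - 14)²)⁴/3 = (3*(-5)*(-15)²)⁴/3 = (3*(-5)*225)⁴/3 = (⅓)*(-3375)⁴ = (⅓)*129746337890625 = 43248779296875)
3067 - p(-103) = 3067 - 1*43248779296875 = 3067 - 43248779296875 = -43248779293808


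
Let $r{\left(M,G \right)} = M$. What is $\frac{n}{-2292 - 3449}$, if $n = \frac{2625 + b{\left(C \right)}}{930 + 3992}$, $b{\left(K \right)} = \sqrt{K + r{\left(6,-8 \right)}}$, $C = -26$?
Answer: $- \frac{2625}{28257202} - \frac{i \sqrt{5}}{14128601} \approx -9.2897 \cdot 10^{-5} - 1.5827 \cdot 10^{-7} i$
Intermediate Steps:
$b{\left(K \right)} = \sqrt{6 + K}$ ($b{\left(K \right)} = \sqrt{K + 6} = \sqrt{6 + K}$)
$n = \frac{2625}{4922} + \frac{i \sqrt{5}}{2461}$ ($n = \frac{2625 + \sqrt{6 - 26}}{930 + 3992} = \frac{2625 + \sqrt{-20}}{4922} = \left(2625 + 2 i \sqrt{5}\right) \frac{1}{4922} = \frac{2625}{4922} + \frac{i \sqrt{5}}{2461} \approx 0.53332 + 0.0009086 i$)
$\frac{n}{-2292 - 3449} = \frac{\frac{2625}{4922} + \frac{i \sqrt{5}}{2461}}{-2292 - 3449} = \frac{\frac{2625}{4922} + \frac{i \sqrt{5}}{2461}}{-5741} = \left(\frac{2625}{4922} + \frac{i \sqrt{5}}{2461}\right) \left(- \frac{1}{5741}\right) = - \frac{2625}{28257202} - \frac{i \sqrt{5}}{14128601}$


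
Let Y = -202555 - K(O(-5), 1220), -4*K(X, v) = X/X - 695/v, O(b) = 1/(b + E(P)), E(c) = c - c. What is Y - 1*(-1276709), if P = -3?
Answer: 1048374409/976 ≈ 1.0742e+6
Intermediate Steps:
E(c) = 0
O(b) = 1/b (O(b) = 1/(b + 0) = 1/b)
K(X, v) = -¼ + 695/(4*v) (K(X, v) = -(X/X - 695/v)/4 = -(1 - 695/v)/4 = -¼ + 695/(4*v))
Y = -197693575/976 (Y = -202555 - (695 - 1*1220)/(4*1220) = -202555 - (695 - 1220)/(4*1220) = -202555 - (-525)/(4*1220) = -202555 - 1*(-105/976) = -202555 + 105/976 = -197693575/976 ≈ -2.0256e+5)
Y - 1*(-1276709) = -197693575/976 - 1*(-1276709) = -197693575/976 + 1276709 = 1048374409/976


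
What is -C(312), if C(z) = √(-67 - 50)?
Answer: -3*I*√13 ≈ -10.817*I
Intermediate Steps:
C(z) = 3*I*√13 (C(z) = √(-117) = 3*I*√13)
-C(312) = -3*I*√13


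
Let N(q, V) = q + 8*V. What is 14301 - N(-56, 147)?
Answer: 13181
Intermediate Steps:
14301 - N(-56, 147) = 14301 - (-56 + 8*147) = 14301 - (-56 + 1176) = 14301 - 1*1120 = 14301 - 1120 = 13181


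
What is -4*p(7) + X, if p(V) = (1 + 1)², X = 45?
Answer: 29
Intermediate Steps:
p(V) = 4 (p(V) = 2² = 4)
-4*p(7) + X = -4*4 + 45 = -16 + 45 = 29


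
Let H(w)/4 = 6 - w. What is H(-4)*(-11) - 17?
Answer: -457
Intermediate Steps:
H(w) = 24 - 4*w (H(w) = 4*(6 - w) = 24 - 4*w)
H(-4)*(-11) - 17 = (24 - 4*(-4))*(-11) - 17 = (24 + 16)*(-11) - 17 = 40*(-11) - 17 = -440 - 17 = -457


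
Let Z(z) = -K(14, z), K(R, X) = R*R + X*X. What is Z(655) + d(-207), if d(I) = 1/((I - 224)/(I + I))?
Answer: -184993837/431 ≈ -4.2922e+5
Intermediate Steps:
K(R, X) = R² + X²
d(I) = 2*I/(-224 + I) (d(I) = 1/((-224 + I)/((2*I))) = 1/((-224 + I)*(1/(2*I))) = 1/((-224 + I)/(2*I)) = 2*I/(-224 + I))
Z(z) = -196 - z² (Z(z) = -(14² + z²) = -(196 + z²) = -196 - z²)
Z(655) + d(-207) = (-196 - 1*655²) + 2*(-207)/(-224 - 207) = (-196 - 1*429025) + 2*(-207)/(-431) = (-196 - 429025) + 2*(-207)*(-1/431) = -429221 + 414/431 = -184993837/431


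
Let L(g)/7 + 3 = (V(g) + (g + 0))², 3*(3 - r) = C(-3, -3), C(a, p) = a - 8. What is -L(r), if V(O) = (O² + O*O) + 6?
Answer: -5846071/81 ≈ -72174.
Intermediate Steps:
C(a, p) = -8 + a
V(O) = 6 + 2*O² (V(O) = (O² + O²) + 6 = 2*O² + 6 = 6 + 2*O²)
r = 20/3 (r = 3 - (-8 - 3)/3 = 3 - ⅓*(-11) = 3 + 11/3 = 20/3 ≈ 6.6667)
L(g) = -21 + 7*(6 + g + 2*g²)² (L(g) = -21 + 7*((6 + 2*g²) + (g + 0))² = -21 + 7*((6 + 2*g²) + g)² = -21 + 7*(6 + g + 2*g²)²)
-L(r) = -(-21 + 7*(6 + 20/3 + 2*(20/3)²)²) = -(-21 + 7*(6 + 20/3 + 2*(400/9))²) = -(-21 + 7*(6 + 20/3 + 800/9)²) = -(-21 + 7*(914/9)²) = -(-21 + 7*(835396/81)) = -(-21 + 5847772/81) = -1*5846071/81 = -5846071/81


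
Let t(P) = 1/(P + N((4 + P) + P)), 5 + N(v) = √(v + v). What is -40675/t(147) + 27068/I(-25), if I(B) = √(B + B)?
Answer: -5775850 - 81350*√149 - 13534*I*√2/5 ≈ -6.7689e+6 - 3828.0*I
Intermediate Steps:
N(v) = -5 + √2*√v (N(v) = -5 + √(v + v) = -5 + √(2*v) = -5 + √2*√v)
I(B) = √2*√B (I(B) = √(2*B) = √2*√B)
t(P) = 1/(-5 + P + √2*√(4 + 2*P)) (t(P) = 1/(P + (-5 + √2*√((4 + P) + P))) = 1/(P + (-5 + √2*√(4 + 2*P))) = 1/(-5 + P + √2*√(4 + 2*P)))
-40675/t(147) + 27068/I(-25) = -(5775850 + 81350*√(2 + 147)) + 27068/((√2*√(-25))) = -(5775850 + 81350*√149) + 27068/((√2*(5*I))) = -(5775850 + 81350*√149) + 27068/((5*I*√2)) = -40675*(142 + 2*√149) + 27068*(-I*√2/10) = (-5775850 - 81350*√149) - 13534*I*√2/5 = -5775850 - 81350*√149 - 13534*I*√2/5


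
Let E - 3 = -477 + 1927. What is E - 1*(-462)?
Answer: 1915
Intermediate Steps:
E = 1453 (E = 3 + (-477 + 1927) = 3 + 1450 = 1453)
E - 1*(-462) = 1453 - 1*(-462) = 1453 + 462 = 1915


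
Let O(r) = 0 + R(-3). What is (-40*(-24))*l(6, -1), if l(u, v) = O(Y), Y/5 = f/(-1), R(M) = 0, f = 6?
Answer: 0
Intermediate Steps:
Y = -30 (Y = 5*(6/(-1)) = 5*(6*(-1)) = 5*(-6) = -30)
O(r) = 0 (O(r) = 0 + 0 = 0)
l(u, v) = 0
(-40*(-24))*l(6, -1) = -40*(-24)*0 = 960*0 = 0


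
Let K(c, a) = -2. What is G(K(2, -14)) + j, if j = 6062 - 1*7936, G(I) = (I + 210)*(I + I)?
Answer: -2706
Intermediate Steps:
G(I) = 2*I*(210 + I) (G(I) = (210 + I)*(2*I) = 2*I*(210 + I))
j = -1874 (j = 6062 - 7936 = -1874)
G(K(2, -14)) + j = 2*(-2)*(210 - 2) - 1874 = 2*(-2)*208 - 1874 = -832 - 1874 = -2706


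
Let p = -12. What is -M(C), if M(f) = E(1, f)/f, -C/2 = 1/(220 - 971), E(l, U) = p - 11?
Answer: 17273/2 ≈ 8636.5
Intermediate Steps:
E(l, U) = -23 (E(l, U) = -12 - 11 = -23)
C = 2/751 (C = -2/(220 - 971) = -2/(-751) = -2*(-1/751) = 2/751 ≈ 0.0026631)
M(f) = -23/f
-M(C) = -(-23)/2/751 = -(-23)*751/2 = -1*(-17273/2) = 17273/2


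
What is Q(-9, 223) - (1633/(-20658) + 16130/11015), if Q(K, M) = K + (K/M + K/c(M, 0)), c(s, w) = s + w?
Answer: -106215968957/10148635002 ≈ -10.466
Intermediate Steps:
Q(K, M) = K + 2*K/M (Q(K, M) = K + (K/M + K/(M + 0)) = K + (K/M + K/M) = K + 2*K/M)
Q(-9, 223) - (1633/(-20658) + 16130/11015) = -9*(2 + 223)/223 - (1633/(-20658) + 16130/11015) = -9*1/223*225 - (1633*(-1/20658) + 16130*(1/11015)) = -2025/223 - (-1633/20658 + 3226/2203) = -2025/223 - 1*63045209/45509574 = -2025/223 - 63045209/45509574 = -106215968957/10148635002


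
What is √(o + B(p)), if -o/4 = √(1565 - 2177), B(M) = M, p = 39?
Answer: √(39 - 24*I*√17) ≈ 8.5253 - 5.8036*I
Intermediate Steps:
o = -24*I*√17 (o = -4*√(1565 - 2177) = -24*I*√17 ≈ -98.955*I)
√(o + B(p)) = √(-24*I*√17 + 39) = √(39 - 24*I*√17)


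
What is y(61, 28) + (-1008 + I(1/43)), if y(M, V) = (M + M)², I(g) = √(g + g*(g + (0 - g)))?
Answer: 13876 + √43/43 ≈ 13876.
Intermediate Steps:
I(g) = √g (I(g) = √(g + g*(g - g)) = √(g + g*0) = √(g + 0) = √g)
y(M, V) = 4*M² (y(M, V) = (2*M)² = 4*M²)
y(61, 28) + (-1008 + I(1/43)) = 4*61² + (-1008 + √(1/43)) = 4*3721 + (-1008 + √(1/43)) = 14884 + (-1008 + √43/43) = 13876 + √43/43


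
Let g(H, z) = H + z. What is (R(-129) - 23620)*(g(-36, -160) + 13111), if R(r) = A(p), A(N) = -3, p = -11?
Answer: -305091045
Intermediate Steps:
R(r) = -3
(R(-129) - 23620)*(g(-36, -160) + 13111) = (-3 - 23620)*((-36 - 160) + 13111) = -23623*(-196 + 13111) = -23623*12915 = -305091045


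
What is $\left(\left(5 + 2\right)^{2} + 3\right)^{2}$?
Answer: $2704$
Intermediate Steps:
$\left(\left(5 + 2\right)^{2} + 3\right)^{2} = \left(7^{2} + 3\right)^{2} = \left(49 + 3\right)^{2} = 52^{2} = 2704$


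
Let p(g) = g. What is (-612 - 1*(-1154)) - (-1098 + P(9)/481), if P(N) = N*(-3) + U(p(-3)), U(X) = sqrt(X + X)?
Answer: 788867/481 - I*sqrt(6)/481 ≈ 1640.1 - 0.0050925*I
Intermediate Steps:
U(X) = sqrt(2)*sqrt(X) (U(X) = sqrt(2*X) = sqrt(2)*sqrt(X))
P(N) = -3*N + I*sqrt(6) (P(N) = N*(-3) + sqrt(2)*sqrt(-3) = -3*N + sqrt(2)*(I*sqrt(3)) = -3*N + I*sqrt(6))
(-612 - 1*(-1154)) - (-1098 + P(9)/481) = (-612 - 1*(-1154)) - (-1098 + (-3*9 + I*sqrt(6))/481) = (-612 + 1154) - (-1098 + (-27 + I*sqrt(6))*(1/481)) = 542 - (-1098 + (-27/481 + I*sqrt(6)/481)) = 542 - (-528165/481 + I*sqrt(6)/481) = 542 + (528165/481 - I*sqrt(6)/481) = 788867/481 - I*sqrt(6)/481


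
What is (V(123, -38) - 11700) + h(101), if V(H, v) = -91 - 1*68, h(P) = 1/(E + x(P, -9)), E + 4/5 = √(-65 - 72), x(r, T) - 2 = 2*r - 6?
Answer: (-59295*√137 + 11692969*I)/(-986*I + 5*√137) ≈ -11859.0 - 0.00029945*I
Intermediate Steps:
x(r, T) = -4 + 2*r (x(r, T) = 2 + (2*r - 6) = 2 + (-6 + 2*r) = -4 + 2*r)
E = -⅘ + I*√137 (E = -⅘ + √(-65 - 72) = -⅘ + √(-137) = -⅘ + I*√137 ≈ -0.8 + 11.705*I)
h(P) = 1/(-24/5 + 2*P + I*√137) (h(P) = 1/((-⅘ + I*√137) + (-4 + 2*P)) = 1/(-24/5 + 2*P + I*√137))
V(H, v) = -159 (V(H, v) = -91 - 68 = -159)
(V(123, -38) - 11700) + h(101) = (-159 - 11700) + 5/(-24 + 10*101 + 5*I*√137) = -11859 + 5/(-24 + 1010 + 5*I*√137) = -11859 + 5/(986 + 5*I*√137)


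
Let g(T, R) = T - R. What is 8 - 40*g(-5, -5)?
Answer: 8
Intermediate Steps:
8 - 40*g(-5, -5) = 8 - 40*(-5 - 1*(-5)) = 8 - 40*(-5 + 5) = 8 - 40*0 = 8 + 0 = 8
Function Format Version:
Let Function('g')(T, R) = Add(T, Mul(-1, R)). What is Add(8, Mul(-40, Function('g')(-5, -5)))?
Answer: 8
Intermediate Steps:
Add(8, Mul(-40, Function('g')(-5, -5))) = Add(8, Mul(-40, Add(-5, Mul(-1, -5)))) = Add(8, Mul(-40, Add(-5, 5))) = Add(8, Mul(-40, 0)) = Add(8, 0) = 8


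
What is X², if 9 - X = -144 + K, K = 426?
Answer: 74529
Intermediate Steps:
X = -273 (X = 9 - (-144 + 426) = 9 - 1*282 = 9 - 282 = -273)
X² = (-273)² = 74529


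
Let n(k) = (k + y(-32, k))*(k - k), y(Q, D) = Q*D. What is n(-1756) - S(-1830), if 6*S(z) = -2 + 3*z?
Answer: 2746/3 ≈ 915.33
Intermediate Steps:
y(Q, D) = D*Q
S(z) = -⅓ + z/2 (S(z) = (-2 + 3*z)/6 = -⅓ + z/2)
n(k) = 0 (n(k) = (k + k*(-32))*(k - k) = (k - 32*k)*0 = -31*k*0 = 0)
n(-1756) - S(-1830) = 0 - (-⅓ + (½)*(-1830)) = 0 - (-⅓ - 915) = 0 - 1*(-2746/3) = 0 + 2746/3 = 2746/3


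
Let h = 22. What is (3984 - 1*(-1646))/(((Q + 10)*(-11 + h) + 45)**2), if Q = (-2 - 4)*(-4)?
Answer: 5630/175561 ≈ 0.032069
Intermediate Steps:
Q = 24 (Q = -6*(-4) = 24)
(3984 - 1*(-1646))/(((Q + 10)*(-11 + h) + 45)**2) = (3984 - 1*(-1646))/(((24 + 10)*(-11 + 22) + 45)**2) = (3984 + 1646)/((34*11 + 45)**2) = 5630/((374 + 45)**2) = 5630/(419**2) = 5630/175561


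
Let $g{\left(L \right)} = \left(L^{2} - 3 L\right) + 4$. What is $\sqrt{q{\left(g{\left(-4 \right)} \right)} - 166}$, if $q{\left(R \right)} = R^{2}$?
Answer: $\sqrt{858} \approx 29.292$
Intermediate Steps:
$g{\left(L \right)} = 4 + L^{2} - 3 L$
$\sqrt{q{\left(g{\left(-4 \right)} \right)} - 166} = \sqrt{\left(4 + \left(-4\right)^{2} - -12\right)^{2} - 166} = \sqrt{\left(4 + 16 + 12\right)^{2} - 166} = \sqrt{32^{2} - 166} = \sqrt{1024 - 166} = \sqrt{858}$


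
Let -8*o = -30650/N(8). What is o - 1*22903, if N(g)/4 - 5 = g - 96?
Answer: -30430509/1328 ≈ -22915.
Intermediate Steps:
N(g) = -364 + 4*g (N(g) = 20 + 4*(g - 96) = 20 + 4*(-96 + g) = 20 + (-384 + 4*g) = -364 + 4*g)
o = -15325/1328 (o = -(-15325)/(4*(-364 + 4*8)) = -(-15325)/(4*(-364 + 32)) = -(-15325)/(4*(-332)) = -(-15325)*(-1)/(4*332) = -⅛*15325/166 = -15325/1328 ≈ -11.540)
o - 1*22903 = -15325/1328 - 1*22903 = -15325/1328 - 22903 = -30430509/1328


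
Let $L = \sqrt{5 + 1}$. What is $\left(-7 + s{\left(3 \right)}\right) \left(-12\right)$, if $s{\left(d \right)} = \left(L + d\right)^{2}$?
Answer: $-96 - 72 \sqrt{6} \approx -272.36$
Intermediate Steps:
$L = \sqrt{6} \approx 2.4495$
$s{\left(d \right)} = \left(d + \sqrt{6}\right)^{2}$ ($s{\left(d \right)} = \left(\sqrt{6} + d\right)^{2} = \left(d + \sqrt{6}\right)^{2}$)
$\left(-7 + s{\left(3 \right)}\right) \left(-12\right) = \left(-7 + \left(3 + \sqrt{6}\right)^{2}\right) \left(-12\right) = 84 - 12 \left(3 + \sqrt{6}\right)^{2}$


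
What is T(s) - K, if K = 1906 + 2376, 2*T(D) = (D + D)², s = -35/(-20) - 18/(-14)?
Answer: -1671319/392 ≈ -4263.6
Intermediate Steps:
s = 85/28 (s = -35*(-1/20) - 18*(-1/14) = 7/4 + 9/7 = 85/28 ≈ 3.0357)
T(D) = 2*D² (T(D) = (D + D)²/2 = (2*D)²/2 = (4*D²)/2 = 2*D²)
K = 4282
T(s) - K = 2*(85/28)² - 1*4282 = 2*(7225/784) - 4282 = 7225/392 - 4282 = -1671319/392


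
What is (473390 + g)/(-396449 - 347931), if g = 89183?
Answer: -562573/744380 ≈ -0.75576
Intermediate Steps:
(473390 + g)/(-396449 - 347931) = (473390 + 89183)/(-396449 - 347931) = 562573/(-744380) = 562573*(-1/744380) = -562573/744380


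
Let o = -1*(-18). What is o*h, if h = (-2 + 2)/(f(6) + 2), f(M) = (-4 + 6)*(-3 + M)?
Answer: 0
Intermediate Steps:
f(M) = -6 + 2*M (f(M) = 2*(-3 + M) = -6 + 2*M)
o = 18
h = 0 (h = (-2 + 2)/((-6 + 2*6) + 2) = 0/((-6 + 12) + 2) = 0/(6 + 2) = 0/8 = 0*(⅛) = 0)
o*h = 18*0 = 0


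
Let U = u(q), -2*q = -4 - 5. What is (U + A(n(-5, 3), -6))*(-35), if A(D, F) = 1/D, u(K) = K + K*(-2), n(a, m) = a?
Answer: 329/2 ≈ 164.50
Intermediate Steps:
q = 9/2 (q = -(-4 - 5)/2 = -½*(-9) = 9/2 ≈ 4.5000)
u(K) = -K (u(K) = K - 2*K = -K)
U = -9/2 (U = -1*9/2 = -9/2 ≈ -4.5000)
(U + A(n(-5, 3), -6))*(-35) = (-9/2 + 1/(-5))*(-35) = (-9/2 - ⅕)*(-35) = -47/10*(-35) = 329/2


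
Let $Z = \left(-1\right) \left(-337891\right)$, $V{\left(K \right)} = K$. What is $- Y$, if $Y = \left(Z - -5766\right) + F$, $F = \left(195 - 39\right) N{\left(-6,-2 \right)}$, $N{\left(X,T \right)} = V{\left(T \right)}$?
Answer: $-343345$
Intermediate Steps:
$N{\left(X,T \right)} = T$
$F = -312$ ($F = \left(195 - 39\right) \left(-2\right) = 156 \left(-2\right) = -312$)
$Z = 337891$
$Y = 343345$ ($Y = \left(337891 - -5766\right) - 312 = \left(337891 + \left(5954 - 188\right)\right) - 312 = \left(337891 + 5766\right) - 312 = 343657 - 312 = 343345$)
$- Y = \left(-1\right) 343345 = -343345$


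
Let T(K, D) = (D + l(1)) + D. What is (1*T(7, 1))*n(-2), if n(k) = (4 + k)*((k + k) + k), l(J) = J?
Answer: -36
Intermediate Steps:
T(K, D) = 1 + 2*D (T(K, D) = (D + 1) + D = (1 + D) + D = 1 + 2*D)
n(k) = 3*k*(4 + k) (n(k) = (4 + k)*(2*k + k) = (4 + k)*(3*k) = 3*k*(4 + k))
(1*T(7, 1))*n(-2) = (1*(1 + 2*1))*(3*(-2)*(4 - 2)) = (1*(1 + 2))*(3*(-2)*2) = (1*3)*(-12) = 3*(-12) = -36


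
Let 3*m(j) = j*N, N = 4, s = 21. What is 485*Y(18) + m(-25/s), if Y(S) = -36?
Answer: -1100080/63 ≈ -17462.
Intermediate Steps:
m(j) = 4*j/3 (m(j) = (j*4)/3 = (4*j)/3 = 4*j/3)
485*Y(18) + m(-25/s) = 485*(-36) + 4*(-25/21)/3 = -17460 + 4*(-25*1/21)/3 = -17460 + (4/3)*(-25/21) = -17460 - 100/63 = -1100080/63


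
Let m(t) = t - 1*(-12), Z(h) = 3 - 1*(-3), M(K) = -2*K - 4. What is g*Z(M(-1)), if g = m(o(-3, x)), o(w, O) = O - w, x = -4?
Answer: 66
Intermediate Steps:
M(K) = -4 - 2*K
Z(h) = 6 (Z(h) = 3 + 3 = 6)
m(t) = 12 + t (m(t) = t + 12 = 12 + t)
g = 11 (g = 12 + (-4 - 1*(-3)) = 12 + (-4 + 3) = 12 - 1 = 11)
g*Z(M(-1)) = 11*6 = 66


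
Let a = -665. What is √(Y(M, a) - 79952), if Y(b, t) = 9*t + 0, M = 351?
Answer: I*√85937 ≈ 293.15*I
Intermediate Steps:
Y(b, t) = 9*t
√(Y(M, a) - 79952) = √(9*(-665) - 79952) = √(-5985 - 79952) = √(-85937) = I*√85937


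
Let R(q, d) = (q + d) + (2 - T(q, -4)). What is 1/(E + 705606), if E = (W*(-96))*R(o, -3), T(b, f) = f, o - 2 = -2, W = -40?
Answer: 1/717126 ≈ 1.3945e-6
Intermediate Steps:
o = 0 (o = 2 - 2 = 0)
R(q, d) = 6 + d + q (R(q, d) = (q + d) + (2 - 1*(-4)) = (d + q) + (2 + 4) = (d + q) + 6 = 6 + d + q)
E = 11520 (E = (-40*(-96))*(6 - 3 + 0) = 3840*3 = 11520)
1/(E + 705606) = 1/(11520 + 705606) = 1/717126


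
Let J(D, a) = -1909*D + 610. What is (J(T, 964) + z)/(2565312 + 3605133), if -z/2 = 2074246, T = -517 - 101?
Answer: -593624/1234089 ≈ -0.48102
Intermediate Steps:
T = -618
z = -4148492 (z = -2*2074246 = -4148492)
J(D, a) = 610 - 1909*D
(J(T, 964) + z)/(2565312 + 3605133) = ((610 - 1909*(-618)) - 4148492)/(2565312 + 3605133) = ((610 + 1179762) - 4148492)/6170445 = (1180372 - 4148492)*(1/6170445) = -2968120*1/6170445 = -593624/1234089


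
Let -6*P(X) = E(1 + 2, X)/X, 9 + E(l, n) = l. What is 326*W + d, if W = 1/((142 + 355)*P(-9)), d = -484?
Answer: -243482/497 ≈ -489.90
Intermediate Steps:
E(l, n) = -9 + l
P(X) = 1/X (P(X) = -(-9 + (1 + 2))/(6*X) = -(-9 + 3)/(6*X) = -(-1)/X = 1/X)
W = -9/497 (W = 1/((142 + 355)*(1/(-9))) = 1/(497*(-⅑)) = (1/497)*(-9) = -9/497 ≈ -0.018109)
326*W + d = 326*(-9/497) - 484 = -2934/497 - 484 = -243482/497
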